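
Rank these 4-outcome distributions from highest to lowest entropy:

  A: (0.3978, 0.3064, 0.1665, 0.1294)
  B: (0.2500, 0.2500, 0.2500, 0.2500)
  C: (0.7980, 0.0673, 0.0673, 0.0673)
B > A > C

Key insight: Entropy is maximized by uniform distributions and minimized by concentrated distributions.

- Uniform distributions have maximum entropy log₂(4) = 2.0000 bits
- The more "peaked" or concentrated a distribution, the lower its entropy

Entropies:
  H(A) = 1.8642 bits
  H(B) = 2.0000 bits
  H(C) = 1.0461 bits

Ranking: B > A > C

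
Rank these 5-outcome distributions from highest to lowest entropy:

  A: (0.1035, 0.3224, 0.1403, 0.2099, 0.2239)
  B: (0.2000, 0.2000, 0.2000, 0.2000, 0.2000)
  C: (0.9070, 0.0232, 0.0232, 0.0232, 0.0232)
B > A > C

Key insight: Entropy is maximized by uniform distributions and minimized by concentrated distributions.

- Uniform distributions have maximum entropy log₂(5) = 2.3219 bits
- The more "peaked" or concentrated a distribution, the lower its entropy

Entropies:
  H(A) = 2.2189 bits
  H(B) = 2.3219 bits
  H(C) = 0.6324 bits

Ranking: B > A > C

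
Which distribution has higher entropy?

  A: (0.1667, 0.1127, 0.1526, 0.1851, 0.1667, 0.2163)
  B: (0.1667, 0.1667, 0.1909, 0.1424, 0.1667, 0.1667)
B

Both distributions are close to uniform, making this a harder comparison.

H(A) = 2.5587 bits
H(B) = 2.5799 bits

The distribution closer to uniform has higher entropy.
Answer: B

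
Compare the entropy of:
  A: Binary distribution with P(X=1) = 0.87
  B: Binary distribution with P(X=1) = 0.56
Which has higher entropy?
B

For binary distributions, entropy is maximized at p=0.5 and decreases as p moves toward 0 or 1.

H(A) = H(0.87) = 0.5574 bits
H(B) = H(0.56) = 0.9896 bits

Distribution B (p=0.56) is closer to uniform (p=0.5), so it has higher entropy.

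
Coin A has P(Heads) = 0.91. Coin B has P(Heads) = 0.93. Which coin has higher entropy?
A

For binary distributions, entropy is maximized at p=0.5 and decreases as p moves toward 0 or 1.

H(A) = H(0.91) = 0.4365 bits
H(B) = H(0.93) = 0.3659 bits

Distribution A (p=0.91) is closer to uniform (p=0.5), so it has higher entropy.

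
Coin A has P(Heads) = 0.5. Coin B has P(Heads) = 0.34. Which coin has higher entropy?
A

For binary distributions, entropy is maximized at p=0.5 and decreases as p moves toward 0 or 1.

H(A) = H(0.5) = 1.0000 bits
H(B) = H(0.34) = 0.9248 bits

Distribution A (p=0.5) is closer to uniform (p=0.5), so it has higher entropy.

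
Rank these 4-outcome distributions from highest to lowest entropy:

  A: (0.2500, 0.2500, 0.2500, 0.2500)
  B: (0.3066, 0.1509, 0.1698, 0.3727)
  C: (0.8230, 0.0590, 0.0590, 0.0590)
A > B > C

Key insight: Entropy is maximized by uniform distributions and minimized by concentrated distributions.

- Uniform distributions have maximum entropy log₂(4) = 2.0000 bits
- The more "peaked" or concentrated a distribution, the lower its entropy

Entropies:
  H(A) = 2.0000 bits
  H(B) = 1.8997 bits
  H(C) = 0.9540 bits

Ranking: A > B > C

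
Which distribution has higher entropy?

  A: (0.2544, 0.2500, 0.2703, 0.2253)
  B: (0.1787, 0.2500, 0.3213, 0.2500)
A

Both distributions are close to uniform, making this a harder comparison.

H(A) = 1.9970 bits
H(B) = 1.9703 bits

The distribution closer to uniform has higher entropy.
Answer: A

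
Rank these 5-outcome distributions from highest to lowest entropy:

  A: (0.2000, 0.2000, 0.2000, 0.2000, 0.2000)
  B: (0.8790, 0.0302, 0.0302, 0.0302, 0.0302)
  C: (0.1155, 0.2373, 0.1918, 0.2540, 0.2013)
A > C > B

Key insight: Entropy is maximized by uniform distributions and minimized by concentrated distributions.

- Uniform distributions have maximum entropy log₂(5) = 2.3219 bits
- The more "peaked" or concentrated a distribution, the lower its entropy

Entropies:
  H(A) = 2.3219 bits
  H(B) = 0.7742 bits
  H(C) = 2.2769 bits

Ranking: A > C > B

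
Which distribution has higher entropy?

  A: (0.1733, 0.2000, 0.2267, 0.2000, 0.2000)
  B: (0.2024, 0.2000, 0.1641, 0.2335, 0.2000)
A

Both distributions are close to uniform, making this a harder comparison.

H(A) = 2.3168 bits
H(B) = 2.3131 bits

The distribution closer to uniform has higher entropy.
Answer: A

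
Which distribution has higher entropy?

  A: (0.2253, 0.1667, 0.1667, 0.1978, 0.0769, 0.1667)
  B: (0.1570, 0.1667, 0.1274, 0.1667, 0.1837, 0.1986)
B

Both distributions are close to uniform, making this a harder comparison.

H(A) = 2.5240 bits
H(B) = 2.5719 bits

The distribution closer to uniform has higher entropy.
Answer: B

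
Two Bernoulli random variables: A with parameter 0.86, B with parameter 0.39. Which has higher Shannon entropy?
B

For binary distributions, entropy is maximized at p=0.5 and decreases as p moves toward 0 or 1.

H(A) = H(0.86) = 0.5842 bits
H(B) = H(0.39) = 0.9648 bits

Distribution B (p=0.39) is closer to uniform (p=0.5), so it has higher entropy.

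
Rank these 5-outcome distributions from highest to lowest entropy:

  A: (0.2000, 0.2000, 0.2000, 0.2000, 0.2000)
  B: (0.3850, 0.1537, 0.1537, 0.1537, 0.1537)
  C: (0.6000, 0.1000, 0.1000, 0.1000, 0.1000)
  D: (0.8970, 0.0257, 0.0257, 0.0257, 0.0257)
A > B > C > D

Key insight: Entropy is maximized by uniform distributions and minimized by concentrated distributions.

Entropies:
  H(A) = 2.3219 bits
  H(B) = 2.1915 bits
  H(C) = 1.7710 bits
  H(D) = 0.6844 bits

Ranking: A > B > C > D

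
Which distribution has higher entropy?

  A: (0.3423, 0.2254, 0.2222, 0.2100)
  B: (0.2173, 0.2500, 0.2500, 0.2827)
B

Both distributions are close to uniform, making this a harder comparison.

H(A) = 1.9690 bits
H(B) = 1.9938 bits

The distribution closer to uniform has higher entropy.
Answer: B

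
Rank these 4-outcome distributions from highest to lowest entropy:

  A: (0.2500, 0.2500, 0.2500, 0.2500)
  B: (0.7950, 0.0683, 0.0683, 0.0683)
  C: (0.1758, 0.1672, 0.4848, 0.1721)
A > C > B

Key insight: Entropy is maximized by uniform distributions and minimized by concentrated distributions.

- Uniform distributions have maximum entropy log₂(4) = 2.0000 bits
- The more "peaked" or concentrated a distribution, the lower its entropy

Entropies:
  H(A) = 2.0000 bits
  H(B) = 1.0567 bits
  H(C) = 1.8157 bits

Ranking: A > C > B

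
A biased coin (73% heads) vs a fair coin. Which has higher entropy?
Fair coin

The fair coin is uniform (p=0.5), maximizing binary entropy at 1 bit. The biased coin has H(0.73) ≈ 0.841 bits — its outcome is more predictable, so its entropy is lower.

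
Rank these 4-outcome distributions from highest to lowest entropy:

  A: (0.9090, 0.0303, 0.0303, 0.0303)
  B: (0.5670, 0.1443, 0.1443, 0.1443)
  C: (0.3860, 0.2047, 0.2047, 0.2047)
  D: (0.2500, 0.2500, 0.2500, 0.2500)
D > C > B > A

Key insight: Entropy is maximized by uniform distributions and minimized by concentrated distributions.

Entropies:
  H(A) = 0.5840 bits
  H(B) = 1.6733 bits
  H(C) = 1.9353 bits
  H(D) = 2.0000 bits

Ranking: D > C > B > A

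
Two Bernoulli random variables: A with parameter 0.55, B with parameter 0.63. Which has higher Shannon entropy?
A

For binary distributions, entropy is maximized at p=0.5 and decreases as p moves toward 0 or 1.

H(A) = H(0.55) = 0.9928 bits
H(B) = H(0.63) = 0.9507 bits

Distribution A (p=0.55) is closer to uniform (p=0.5), so it has higher entropy.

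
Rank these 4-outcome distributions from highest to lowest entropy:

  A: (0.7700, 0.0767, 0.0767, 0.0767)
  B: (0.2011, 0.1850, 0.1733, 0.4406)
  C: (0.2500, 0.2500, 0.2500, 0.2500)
C > B > A

Key insight: Entropy is maximized by uniform distributions and minimized by concentrated distributions.

- Uniform distributions have maximum entropy log₂(4) = 2.0000 bits
- The more "peaked" or concentrated a distribution, the lower its entropy

Entropies:
  H(A) = 1.1426 bits
  H(B) = 1.8749 bits
  H(C) = 2.0000 bits

Ranking: C > B > A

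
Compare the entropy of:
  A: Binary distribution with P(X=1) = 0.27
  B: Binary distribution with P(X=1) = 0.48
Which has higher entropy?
B

For binary distributions, entropy is maximized at p=0.5 and decreases as p moves toward 0 or 1.

H(A) = H(0.27) = 0.8415 bits
H(B) = H(0.48) = 0.9988 bits

Distribution B (p=0.48) is closer to uniform (p=0.5), so it has higher entropy.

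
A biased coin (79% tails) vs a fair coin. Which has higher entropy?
Fair coin

The fair coin is uniform (p=0.5), maximizing binary entropy at 1 bit. The biased coin has H(0.79) ≈ 0.741 bits — its outcome is more predictable, so its entropy is lower.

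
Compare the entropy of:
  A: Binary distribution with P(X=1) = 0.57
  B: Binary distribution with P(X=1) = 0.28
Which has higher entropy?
A

For binary distributions, entropy is maximized at p=0.5 and decreases as p moves toward 0 or 1.

H(A) = H(0.57) = 0.9858 bits
H(B) = H(0.28) = 0.8555 bits

Distribution A (p=0.57) is closer to uniform (p=0.5), so it has higher entropy.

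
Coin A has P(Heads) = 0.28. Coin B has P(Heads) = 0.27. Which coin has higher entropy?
A

For binary distributions, entropy is maximized at p=0.5 and decreases as p moves toward 0 or 1.

H(A) = H(0.28) = 0.8555 bits
H(B) = H(0.27) = 0.8415 bits

Distribution A (p=0.28) is closer to uniform (p=0.5), so it has higher entropy.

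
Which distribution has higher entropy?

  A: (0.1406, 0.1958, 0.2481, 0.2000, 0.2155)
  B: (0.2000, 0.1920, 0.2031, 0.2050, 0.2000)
B

Both distributions are close to uniform, making this a harder comparison.

H(A) = 2.2991 bits
H(B) = 2.3216 bits

The distribution closer to uniform has higher entropy.
Answer: B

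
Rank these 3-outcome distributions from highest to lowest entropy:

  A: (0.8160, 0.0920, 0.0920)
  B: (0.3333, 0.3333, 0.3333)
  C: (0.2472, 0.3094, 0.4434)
B > C > A

Key insight: Entropy is maximized by uniform distributions and minimized by concentrated distributions.

- Uniform distributions have maximum entropy log₂(3) = 1.5850 bits
- The more "peaked" or concentrated a distribution, the lower its entropy

Entropies:
  H(A) = 0.8727 bits
  H(B) = 1.5850 bits
  H(C) = 1.5423 bits

Ranking: B > C > A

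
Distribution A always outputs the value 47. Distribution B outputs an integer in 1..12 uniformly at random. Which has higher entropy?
B

A is deterministic, so H(A) = 0. B is uniform over 12 outcomes, so H(B) = log₂(12) = 3.585 bits. Any distribution with genuine randomness has higher entropy than a deterministic one.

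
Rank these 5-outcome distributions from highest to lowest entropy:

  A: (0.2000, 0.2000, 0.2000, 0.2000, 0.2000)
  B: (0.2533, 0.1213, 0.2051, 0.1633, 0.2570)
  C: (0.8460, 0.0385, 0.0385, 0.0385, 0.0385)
A > B > C

Key insight: Entropy is maximized by uniform distributions and minimized by concentrated distributions.

- Uniform distributions have maximum entropy log₂(5) = 2.3219 bits
- The more "peaked" or concentrated a distribution, the lower its entropy

Entropies:
  H(A) = 2.3219 bits
  H(B) = 2.2705 bits
  H(C) = 0.9278 bits

Ranking: A > B > C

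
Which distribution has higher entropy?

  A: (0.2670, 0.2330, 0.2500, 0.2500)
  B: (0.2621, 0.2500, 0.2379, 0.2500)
B

Both distributions are close to uniform, making this a harder comparison.

H(A) = 1.9983 bits
H(B) = 1.9992 bits

The distribution closer to uniform has higher entropy.
Answer: B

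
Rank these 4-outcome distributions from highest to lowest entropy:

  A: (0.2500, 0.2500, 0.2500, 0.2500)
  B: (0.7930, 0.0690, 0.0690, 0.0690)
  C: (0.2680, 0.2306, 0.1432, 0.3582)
A > C > B

Key insight: Entropy is maximized by uniform distributions and minimized by concentrated distributions.

- Uniform distributions have maximum entropy log₂(4) = 2.0000 bits
- The more "peaked" or concentrated a distribution, the lower its entropy

Entropies:
  H(A) = 2.0000 bits
  H(B) = 1.0638 bits
  H(C) = 1.9293 bits

Ranking: A > C > B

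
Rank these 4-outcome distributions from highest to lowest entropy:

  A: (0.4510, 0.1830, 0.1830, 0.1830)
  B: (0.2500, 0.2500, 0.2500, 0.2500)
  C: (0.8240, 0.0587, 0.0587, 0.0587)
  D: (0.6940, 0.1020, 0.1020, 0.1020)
B > A > D > C

Key insight: Entropy is maximized by uniform distributions and minimized by concentrated distributions.

Entropies:
  H(A) = 1.8632 bits
  H(B) = 2.0000 bits
  H(C) = 0.9502 bits
  H(D) = 1.3735 bits

Ranking: B > A > D > C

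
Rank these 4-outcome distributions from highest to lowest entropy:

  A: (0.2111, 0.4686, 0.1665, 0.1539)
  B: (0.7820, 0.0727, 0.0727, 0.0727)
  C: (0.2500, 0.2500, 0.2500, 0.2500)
C > A > B

Key insight: Entropy is maximized by uniform distributions and minimized by concentrated distributions.

- Uniform distributions have maximum entropy log₂(4) = 2.0000 bits
- The more "peaked" or concentrated a distribution, the lower its entropy

Entropies:
  H(A) = 1.8322 bits
  H(B) = 1.1020 bits
  H(C) = 2.0000 bits

Ranking: C > A > B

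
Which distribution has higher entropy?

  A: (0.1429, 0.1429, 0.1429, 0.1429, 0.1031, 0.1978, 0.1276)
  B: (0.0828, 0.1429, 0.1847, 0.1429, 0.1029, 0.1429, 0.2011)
A

Both distributions are close to uniform, making this a harder comparison.

H(A) = 2.7837 bits
H(B) = 2.7536 bits

The distribution closer to uniform has higher entropy.
Answer: A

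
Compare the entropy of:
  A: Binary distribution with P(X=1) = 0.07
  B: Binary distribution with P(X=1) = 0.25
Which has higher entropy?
B

For binary distributions, entropy is maximized at p=0.5 and decreases as p moves toward 0 or 1.

H(A) = H(0.07) = 0.3659 bits
H(B) = H(0.25) = 0.8113 bits

Distribution B (p=0.25) is closer to uniform (p=0.5), so it has higher entropy.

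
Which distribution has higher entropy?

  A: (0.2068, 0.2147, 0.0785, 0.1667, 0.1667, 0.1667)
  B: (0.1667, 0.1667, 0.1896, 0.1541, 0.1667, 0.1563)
B

Both distributions are close to uniform, making this a harder comparison.

H(A) = 2.5274 bits
H(B) = 2.5816 bits

The distribution closer to uniform has higher entropy.
Answer: B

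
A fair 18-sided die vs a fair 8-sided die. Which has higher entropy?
18-sided die

Both are uniform distributions; for uniform over n outcomes, H = log₂(n). H(18-sided) = log₂(18) = 4.170 bits and H(8-sided) = log₂(8) = 3.000 bits. More outcomes in a uniform distribution means higher entropy.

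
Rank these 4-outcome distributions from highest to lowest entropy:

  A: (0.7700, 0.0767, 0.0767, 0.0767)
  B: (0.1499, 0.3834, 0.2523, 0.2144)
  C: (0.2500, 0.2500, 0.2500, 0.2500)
C > B > A

Key insight: Entropy is maximized by uniform distributions and minimized by concentrated distributions.

- Uniform distributions have maximum entropy log₂(4) = 2.0000 bits
- The more "peaked" or concentrated a distribution, the lower its entropy

Entropies:
  H(A) = 1.1426 bits
  H(B) = 1.9183 bits
  H(C) = 2.0000 bits

Ranking: C > B > A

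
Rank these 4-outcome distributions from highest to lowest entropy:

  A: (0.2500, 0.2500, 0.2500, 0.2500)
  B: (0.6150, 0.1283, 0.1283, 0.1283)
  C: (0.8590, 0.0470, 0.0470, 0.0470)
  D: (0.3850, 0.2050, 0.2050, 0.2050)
A > D > B > C

Key insight: Entropy is maximized by uniform distributions and minimized by concentrated distributions.

Entropies:
  H(A) = 2.0000 bits
  H(B) = 1.5717 bits
  H(C) = 0.8103 bits
  H(D) = 1.9362 bits

Ranking: A > D > B > C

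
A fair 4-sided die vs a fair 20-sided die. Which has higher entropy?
20-sided die

Both are uniform distributions; for uniform over n outcomes, H = log₂(n). H(4-sided) = log₂(4) = 2.000 bits and H(20-sided) = log₂(20) = 4.322 bits. More outcomes in a uniform distribution means higher entropy.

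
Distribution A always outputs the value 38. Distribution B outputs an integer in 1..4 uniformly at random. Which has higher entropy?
B

A is deterministic, so H(A) = 0. B is uniform over 4 outcomes, so H(B) = log₂(4) = 2.000 bits. Any distribution with genuine randomness has higher entropy than a deterministic one.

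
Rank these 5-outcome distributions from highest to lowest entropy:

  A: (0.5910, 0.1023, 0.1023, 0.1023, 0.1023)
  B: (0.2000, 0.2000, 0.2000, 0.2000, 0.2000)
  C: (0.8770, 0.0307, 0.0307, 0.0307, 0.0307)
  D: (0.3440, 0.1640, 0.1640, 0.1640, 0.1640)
B > D > A > C

Key insight: Entropy is maximized by uniform distributions and minimized by concentrated distributions.

Entropies:
  H(A) = 1.7940 bits
  H(B) = 2.3219 bits
  H(C) = 0.7839 bits
  H(D) = 2.2406 bits

Ranking: B > D > A > C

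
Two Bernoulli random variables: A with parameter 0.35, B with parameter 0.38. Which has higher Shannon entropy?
B

For binary distributions, entropy is maximized at p=0.5 and decreases as p moves toward 0 or 1.

H(A) = H(0.35) = 0.9341 bits
H(B) = H(0.38) = 0.9580 bits

Distribution B (p=0.38) is closer to uniform (p=0.5), so it has higher entropy.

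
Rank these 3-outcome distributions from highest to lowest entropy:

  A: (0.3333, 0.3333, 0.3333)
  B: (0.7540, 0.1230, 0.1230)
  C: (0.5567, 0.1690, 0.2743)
A > C > B

Key insight: Entropy is maximized by uniform distributions and minimized by concentrated distributions.

- Uniform distributions have maximum entropy log₂(3) = 1.5850 bits
- The more "peaked" or concentrated a distribution, the lower its entropy

Entropies:
  H(A) = 1.5850 bits
  H(B) = 1.0509 bits
  H(C) = 1.4157 bits

Ranking: A > C > B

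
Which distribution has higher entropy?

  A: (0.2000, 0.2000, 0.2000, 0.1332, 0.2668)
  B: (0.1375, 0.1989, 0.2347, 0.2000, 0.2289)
B

Both distributions are close to uniform, making this a harder comparison.

H(A) = 2.2891 bits
H(B) = 2.2991 bits

The distribution closer to uniform has higher entropy.
Answer: B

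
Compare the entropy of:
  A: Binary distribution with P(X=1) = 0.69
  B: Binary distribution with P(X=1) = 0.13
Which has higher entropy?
A

For binary distributions, entropy is maximized at p=0.5 and decreases as p moves toward 0 or 1.

H(A) = H(0.69) = 0.8932 bits
H(B) = H(0.13) = 0.5574 bits

Distribution A (p=0.69) is closer to uniform (p=0.5), so it has higher entropy.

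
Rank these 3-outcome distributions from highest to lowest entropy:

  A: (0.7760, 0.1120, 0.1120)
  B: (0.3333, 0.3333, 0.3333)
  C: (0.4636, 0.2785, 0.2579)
B > C > A

Key insight: Entropy is maximized by uniform distributions and minimized by concentrated distributions.

- Uniform distributions have maximum entropy log₂(3) = 1.5850 bits
- The more "peaked" or concentrated a distribution, the lower its entropy

Entropies:
  H(A) = 0.9914 bits
  H(B) = 1.5850 bits
  H(C) = 1.5320 bits

Ranking: B > C > A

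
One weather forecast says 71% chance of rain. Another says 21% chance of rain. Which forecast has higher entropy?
71% forecast

Treat each forecast as a Bernoulli distribution. Binary entropy is maximized at p=0.5 and falls off symmetrically toward 0 or 1. The 71% forecast is closer to 50%, so it is more uncertain. H(71%) ≈ 0.869 bits, H(21%) ≈ 0.741 bits.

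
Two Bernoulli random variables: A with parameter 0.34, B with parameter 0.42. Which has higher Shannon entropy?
B

For binary distributions, entropy is maximized at p=0.5 and decreases as p moves toward 0 or 1.

H(A) = H(0.34) = 0.9248 bits
H(B) = H(0.42) = 0.9815 bits

Distribution B (p=0.42) is closer to uniform (p=0.5), so it has higher entropy.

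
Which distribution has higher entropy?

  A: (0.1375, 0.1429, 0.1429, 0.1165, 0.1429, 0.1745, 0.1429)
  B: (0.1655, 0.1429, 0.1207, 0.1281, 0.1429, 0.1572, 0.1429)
B

Both distributions are close to uniform, making this a harder comparison.

H(A) = 2.7988 bits
H(B) = 2.8001 bits

The distribution closer to uniform has higher entropy.
Answer: B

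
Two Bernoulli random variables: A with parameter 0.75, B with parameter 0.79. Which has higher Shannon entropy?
A

For binary distributions, entropy is maximized at p=0.5 and decreases as p moves toward 0 or 1.

H(A) = H(0.75) = 0.8113 bits
H(B) = H(0.79) = 0.7415 bits

Distribution A (p=0.75) is closer to uniform (p=0.5), so it has higher entropy.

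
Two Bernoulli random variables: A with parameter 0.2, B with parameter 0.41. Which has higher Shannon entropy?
B

For binary distributions, entropy is maximized at p=0.5 and decreases as p moves toward 0 or 1.

H(A) = H(0.2) = 0.7219 bits
H(B) = H(0.41) = 0.9765 bits

Distribution B (p=0.41) is closer to uniform (p=0.5), so it has higher entropy.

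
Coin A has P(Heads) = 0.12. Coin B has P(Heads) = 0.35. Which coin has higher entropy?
B

For binary distributions, entropy is maximized at p=0.5 and decreases as p moves toward 0 or 1.

H(A) = H(0.12) = 0.5294 bits
H(B) = H(0.35) = 0.9341 bits

Distribution B (p=0.35) is closer to uniform (p=0.5), so it has higher entropy.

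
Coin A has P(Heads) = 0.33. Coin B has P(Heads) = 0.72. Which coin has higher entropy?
A

For binary distributions, entropy is maximized at p=0.5 and decreases as p moves toward 0 or 1.

H(A) = H(0.33) = 0.9149 bits
H(B) = H(0.72) = 0.8555 bits

Distribution A (p=0.33) is closer to uniform (p=0.5), so it has higher entropy.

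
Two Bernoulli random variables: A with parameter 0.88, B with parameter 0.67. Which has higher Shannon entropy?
B

For binary distributions, entropy is maximized at p=0.5 and decreases as p moves toward 0 or 1.

H(A) = H(0.88) = 0.5294 bits
H(B) = H(0.67) = 0.9149 bits

Distribution B (p=0.67) is closer to uniform (p=0.5), so it has higher entropy.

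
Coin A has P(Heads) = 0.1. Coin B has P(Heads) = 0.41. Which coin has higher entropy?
B

For binary distributions, entropy is maximized at p=0.5 and decreases as p moves toward 0 or 1.

H(A) = H(0.1) = 0.4690 bits
H(B) = H(0.41) = 0.9765 bits

Distribution B (p=0.41) is closer to uniform (p=0.5), so it has higher entropy.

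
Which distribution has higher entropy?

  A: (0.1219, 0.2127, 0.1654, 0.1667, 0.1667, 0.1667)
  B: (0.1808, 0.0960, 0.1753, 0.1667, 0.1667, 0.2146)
A

Both distributions are close to uniform, making this a harder comparison.

H(A) = 2.5670 bits
H(B) = 2.5491 bits

The distribution closer to uniform has higher entropy.
Answer: A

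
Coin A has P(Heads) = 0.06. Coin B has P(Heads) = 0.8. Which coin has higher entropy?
B

For binary distributions, entropy is maximized at p=0.5 and decreases as p moves toward 0 or 1.

H(A) = H(0.06) = 0.3274 bits
H(B) = H(0.8) = 0.7219 bits

Distribution B (p=0.8) is closer to uniform (p=0.5), so it has higher entropy.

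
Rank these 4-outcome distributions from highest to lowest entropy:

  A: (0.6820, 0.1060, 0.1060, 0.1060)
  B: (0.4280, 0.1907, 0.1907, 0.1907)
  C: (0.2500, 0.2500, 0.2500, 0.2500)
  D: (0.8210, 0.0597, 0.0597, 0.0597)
C > B > A > D

Key insight: Entropy is maximized by uniform distributions and minimized by concentrated distributions.

Entropies:
  H(A) = 1.4062 bits
  H(B) = 1.8916 bits
  H(C) = 2.0000 bits
  H(D) = 0.9616 bits

Ranking: C > B > A > D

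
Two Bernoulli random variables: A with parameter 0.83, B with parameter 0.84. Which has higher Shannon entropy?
A

For binary distributions, entropy is maximized at p=0.5 and decreases as p moves toward 0 or 1.

H(A) = H(0.83) = 0.6577 bits
H(B) = H(0.84) = 0.6343 bits

Distribution A (p=0.83) is closer to uniform (p=0.5), so it has higher entropy.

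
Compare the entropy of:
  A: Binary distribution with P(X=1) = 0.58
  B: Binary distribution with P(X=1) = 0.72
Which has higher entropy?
A

For binary distributions, entropy is maximized at p=0.5 and decreases as p moves toward 0 or 1.

H(A) = H(0.58) = 0.9815 bits
H(B) = H(0.72) = 0.8555 bits

Distribution A (p=0.58) is closer to uniform (p=0.5), so it has higher entropy.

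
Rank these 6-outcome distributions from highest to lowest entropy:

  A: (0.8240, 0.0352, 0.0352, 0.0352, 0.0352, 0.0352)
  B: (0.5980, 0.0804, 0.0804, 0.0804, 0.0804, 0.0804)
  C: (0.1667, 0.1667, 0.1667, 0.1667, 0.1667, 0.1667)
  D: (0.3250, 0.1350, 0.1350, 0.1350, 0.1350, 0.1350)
C > D > B > A

Key insight: Entropy is maximized by uniform distributions and minimized by concentrated distributions.

Entropies:
  H(A) = 1.0799 bits
  H(B) = 1.9055 bits
  H(C) = 2.5850 bits
  H(D) = 2.4770 bits

Ranking: C > D > B > A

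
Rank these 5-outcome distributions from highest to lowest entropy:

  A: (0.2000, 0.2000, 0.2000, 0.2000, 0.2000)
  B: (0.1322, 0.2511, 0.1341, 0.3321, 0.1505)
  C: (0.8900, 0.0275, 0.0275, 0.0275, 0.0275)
A > B > C

Key insight: Entropy is maximized by uniform distributions and minimized by concentrated distributions.

- Uniform distributions have maximum entropy log₂(5) = 2.3219 bits
- The more "peaked" or concentrated a distribution, the lower its entropy

Entropies:
  H(A) = 2.3219 bits
  H(B) = 2.2146 bits
  H(C) = 0.7199 bits

Ranking: A > B > C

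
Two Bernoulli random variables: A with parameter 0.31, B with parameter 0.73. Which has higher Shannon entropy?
A

For binary distributions, entropy is maximized at p=0.5 and decreases as p moves toward 0 or 1.

H(A) = H(0.31) = 0.8932 bits
H(B) = H(0.73) = 0.8415 bits

Distribution A (p=0.31) is closer to uniform (p=0.5), so it has higher entropy.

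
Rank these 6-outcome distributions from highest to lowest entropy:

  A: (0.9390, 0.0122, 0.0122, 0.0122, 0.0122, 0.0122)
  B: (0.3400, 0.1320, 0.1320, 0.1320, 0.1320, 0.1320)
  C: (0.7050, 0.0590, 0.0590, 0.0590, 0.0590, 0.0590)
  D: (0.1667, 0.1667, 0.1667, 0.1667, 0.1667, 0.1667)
D > B > C > A

Key insight: Entropy is maximized by uniform distributions and minimized by concentrated distributions.

Entropies:
  H(A) = 0.4730 bits
  H(B) = 2.4573 bits
  H(C) = 1.5601 bits
  H(D) = 2.5850 bits

Ranking: D > B > C > A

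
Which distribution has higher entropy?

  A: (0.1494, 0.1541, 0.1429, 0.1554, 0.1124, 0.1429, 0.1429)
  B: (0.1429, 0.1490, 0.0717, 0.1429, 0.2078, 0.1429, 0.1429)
A

Both distributions are close to uniform, making this a harder comparison.

H(A) = 2.8007 bits
H(B) = 2.7572 bits

The distribution closer to uniform has higher entropy.
Answer: A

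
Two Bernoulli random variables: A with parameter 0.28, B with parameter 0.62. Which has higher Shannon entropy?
B

For binary distributions, entropy is maximized at p=0.5 and decreases as p moves toward 0 or 1.

H(A) = H(0.28) = 0.8555 bits
H(B) = H(0.62) = 0.9580 bits

Distribution B (p=0.62) is closer to uniform (p=0.5), so it has higher entropy.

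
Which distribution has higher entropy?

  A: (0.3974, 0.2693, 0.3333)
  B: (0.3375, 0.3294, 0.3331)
B

Both distributions are close to uniform, making this a harder comparison.

H(A) = 1.5671 bits
H(B) = 1.5849 bits

The distribution closer to uniform has higher entropy.
Answer: B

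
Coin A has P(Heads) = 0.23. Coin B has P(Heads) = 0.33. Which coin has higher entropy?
B

For binary distributions, entropy is maximized at p=0.5 and decreases as p moves toward 0 or 1.

H(A) = H(0.23) = 0.7780 bits
H(B) = H(0.33) = 0.9149 bits

Distribution B (p=0.33) is closer to uniform (p=0.5), so it has higher entropy.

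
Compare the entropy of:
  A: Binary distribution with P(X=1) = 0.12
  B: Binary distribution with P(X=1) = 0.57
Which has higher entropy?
B

For binary distributions, entropy is maximized at p=0.5 and decreases as p moves toward 0 or 1.

H(A) = H(0.12) = 0.5294 bits
H(B) = H(0.57) = 0.9858 bits

Distribution B (p=0.57) is closer to uniform (p=0.5), so it has higher entropy.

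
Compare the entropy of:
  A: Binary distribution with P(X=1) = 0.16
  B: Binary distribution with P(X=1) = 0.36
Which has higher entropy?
B

For binary distributions, entropy is maximized at p=0.5 and decreases as p moves toward 0 or 1.

H(A) = H(0.16) = 0.6343 bits
H(B) = H(0.36) = 0.9427 bits

Distribution B (p=0.36) is closer to uniform (p=0.5), so it has higher entropy.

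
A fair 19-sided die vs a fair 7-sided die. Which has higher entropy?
19-sided die

Both are uniform distributions; for uniform over n outcomes, H = log₂(n). H(19-sided) = log₂(19) = 4.248 bits and H(7-sided) = log₂(7) = 2.807 bits. More outcomes in a uniform distribution means higher entropy.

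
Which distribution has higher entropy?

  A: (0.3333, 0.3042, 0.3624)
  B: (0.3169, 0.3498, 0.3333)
B

Both distributions are close to uniform, making this a harder comparison.

H(A) = 1.5813 bits
H(B) = 1.5838 bits

The distribution closer to uniform has higher entropy.
Answer: B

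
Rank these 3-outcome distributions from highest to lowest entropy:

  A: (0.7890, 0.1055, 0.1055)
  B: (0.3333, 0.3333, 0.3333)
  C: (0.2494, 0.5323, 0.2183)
B > C > A

Key insight: Entropy is maximized by uniform distributions and minimized by concentrated distributions.

- Uniform distributions have maximum entropy log₂(3) = 1.5850 bits
- The more "peaked" or concentrated a distribution, the lower its entropy

Entropies:
  H(A) = 0.9544 bits
  H(B) = 1.5850 bits
  H(C) = 1.4632 bits

Ranking: B > C > A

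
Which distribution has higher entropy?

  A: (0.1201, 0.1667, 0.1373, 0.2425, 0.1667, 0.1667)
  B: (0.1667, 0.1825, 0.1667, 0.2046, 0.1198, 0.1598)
B

Both distributions are close to uniform, making this a harder comparison.

H(A) = 2.5488 bits
H(B) = 2.5673 bits

The distribution closer to uniform has higher entropy.
Answer: B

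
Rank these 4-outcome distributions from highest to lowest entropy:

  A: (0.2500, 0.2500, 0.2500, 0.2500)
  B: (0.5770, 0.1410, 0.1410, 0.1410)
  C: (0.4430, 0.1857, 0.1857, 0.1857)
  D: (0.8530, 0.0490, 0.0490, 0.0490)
A > C > B > D

Key insight: Entropy is maximized by uniform distributions and minimized by concentrated distributions.

Entropies:
  H(A) = 2.0000 bits
  H(B) = 1.6533 bits
  H(C) = 1.8734 bits
  H(D) = 0.8353 bits

Ranking: A > C > B > D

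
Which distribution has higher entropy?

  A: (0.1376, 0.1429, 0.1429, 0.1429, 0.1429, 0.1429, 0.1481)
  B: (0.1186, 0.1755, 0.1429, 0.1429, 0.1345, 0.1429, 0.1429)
A

Both distributions are close to uniform, making this a harder comparison.

H(A) = 2.8071 bits
H(B) = 2.7988 bits

The distribution closer to uniform has higher entropy.
Answer: A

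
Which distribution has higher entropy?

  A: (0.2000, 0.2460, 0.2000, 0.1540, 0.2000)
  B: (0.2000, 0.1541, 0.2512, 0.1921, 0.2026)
A

Both distributions are close to uniform, making this a harder comparison.

H(A) = 2.3065 bits
H(B) = 2.3047 bits

The distribution closer to uniform has higher entropy.
Answer: A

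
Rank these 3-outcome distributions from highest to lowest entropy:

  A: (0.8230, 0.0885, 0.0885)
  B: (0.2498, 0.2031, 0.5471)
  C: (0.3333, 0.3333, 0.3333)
C > B > A

Key insight: Entropy is maximized by uniform distributions and minimized by concentrated distributions.

- Uniform distributions have maximum entropy log₂(3) = 1.5850 bits
- The more "peaked" or concentrated a distribution, the lower its entropy

Entropies:
  H(A) = 0.8505 bits
  H(B) = 1.4430 bits
  H(C) = 1.5850 bits

Ranking: C > B > A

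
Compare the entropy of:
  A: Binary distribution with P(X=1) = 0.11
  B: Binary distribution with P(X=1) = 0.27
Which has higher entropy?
B

For binary distributions, entropy is maximized at p=0.5 and decreases as p moves toward 0 or 1.

H(A) = H(0.11) = 0.4999 bits
H(B) = H(0.27) = 0.8415 bits

Distribution B (p=0.27) is closer to uniform (p=0.5), so it has higher entropy.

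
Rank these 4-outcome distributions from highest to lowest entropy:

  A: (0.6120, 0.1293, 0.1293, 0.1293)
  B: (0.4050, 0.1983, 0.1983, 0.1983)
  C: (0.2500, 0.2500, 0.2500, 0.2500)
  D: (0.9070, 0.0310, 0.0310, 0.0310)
C > B > A > D

Key insight: Entropy is maximized by uniform distributions and minimized by concentrated distributions.

Entropies:
  H(A) = 1.5785 bits
  H(B) = 1.9169 bits
  H(C) = 2.0000 bits
  H(D) = 0.5938 bits

Ranking: C > B > A > D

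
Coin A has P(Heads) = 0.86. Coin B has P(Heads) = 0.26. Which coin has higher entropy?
B

For binary distributions, entropy is maximized at p=0.5 and decreases as p moves toward 0 or 1.

H(A) = H(0.86) = 0.5842 bits
H(B) = H(0.26) = 0.8267 bits

Distribution B (p=0.26) is closer to uniform (p=0.5), so it has higher entropy.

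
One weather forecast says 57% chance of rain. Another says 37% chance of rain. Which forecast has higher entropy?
57% forecast

Treat each forecast as a Bernoulli distribution. Binary entropy is maximized at p=0.5 and falls off symmetrically toward 0 or 1. The 57% forecast is closer to 50%, so it is more uncertain. H(57%) ≈ 0.986 bits, H(37%) ≈ 0.951 bits.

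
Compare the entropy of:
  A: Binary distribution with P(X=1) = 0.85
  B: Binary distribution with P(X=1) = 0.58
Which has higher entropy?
B

For binary distributions, entropy is maximized at p=0.5 and decreases as p moves toward 0 or 1.

H(A) = H(0.85) = 0.6098 bits
H(B) = H(0.58) = 0.9815 bits

Distribution B (p=0.58) is closer to uniform (p=0.5), so it has higher entropy.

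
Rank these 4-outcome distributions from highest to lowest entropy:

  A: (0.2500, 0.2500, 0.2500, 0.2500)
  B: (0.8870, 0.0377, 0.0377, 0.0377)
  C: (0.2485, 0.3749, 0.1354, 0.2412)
A > C > B

Key insight: Entropy is maximized by uniform distributions and minimized by concentrated distributions.

- Uniform distributions have maximum entropy log₂(4) = 2.0000 bits
- The more "peaked" or concentrated a distribution, the lower its entropy

Entropies:
  H(A) = 2.0000 bits
  H(B) = 0.6880 bits
  H(C) = 1.9152 bits

Ranking: A > C > B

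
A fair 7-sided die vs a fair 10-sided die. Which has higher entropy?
10-sided die

Both are uniform distributions; for uniform over n outcomes, H = log₂(n). H(7-sided) = log₂(7) = 2.807 bits and H(10-sided) = log₂(10) = 3.322 bits. More outcomes in a uniform distribution means higher entropy.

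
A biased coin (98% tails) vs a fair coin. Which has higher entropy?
Fair coin

The fair coin is uniform (p=0.5), maximizing binary entropy at 1 bit. The biased coin has H(0.98) ≈ 0.141 bits — its outcome is more predictable, so its entropy is lower.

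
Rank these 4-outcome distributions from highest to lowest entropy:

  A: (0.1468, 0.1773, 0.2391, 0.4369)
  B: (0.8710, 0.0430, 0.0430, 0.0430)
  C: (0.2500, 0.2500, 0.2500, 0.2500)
C > A > B

Key insight: Entropy is maximized by uniform distributions and minimized by concentrated distributions.

- Uniform distributions have maximum entropy log₂(4) = 2.0000 bits
- The more "peaked" or concentrated a distribution, the lower its entropy

Entropies:
  H(A) = 1.8643 bits
  H(B) = 0.7591 bits
  H(C) = 2.0000 bits

Ranking: C > A > B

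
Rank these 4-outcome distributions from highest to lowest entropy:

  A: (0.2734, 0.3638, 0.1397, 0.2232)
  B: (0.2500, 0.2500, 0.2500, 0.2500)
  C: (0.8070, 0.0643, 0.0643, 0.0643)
B > A > C

Key insight: Entropy is maximized by uniform distributions and minimized by concentrated distributions.

- Uniform distributions have maximum entropy log₂(4) = 2.0000 bits
- The more "peaked" or concentrated a distribution, the lower its entropy

Entropies:
  H(A) = 1.9217 bits
  H(B) = 2.0000 bits
  H(C) = 1.0136 bits

Ranking: B > A > C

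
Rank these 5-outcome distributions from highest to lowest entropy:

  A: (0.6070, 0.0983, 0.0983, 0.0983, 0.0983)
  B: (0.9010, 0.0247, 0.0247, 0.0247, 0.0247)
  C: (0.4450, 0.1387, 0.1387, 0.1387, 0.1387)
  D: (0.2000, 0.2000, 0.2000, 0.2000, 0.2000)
D > C > A > B

Key insight: Entropy is maximized by uniform distributions and minimized by concentrated distributions.

Entropies:
  H(A) = 1.7527 bits
  H(B) = 0.6638 bits
  H(C) = 2.1013 bits
  H(D) = 2.3219 bits

Ranking: D > C > A > B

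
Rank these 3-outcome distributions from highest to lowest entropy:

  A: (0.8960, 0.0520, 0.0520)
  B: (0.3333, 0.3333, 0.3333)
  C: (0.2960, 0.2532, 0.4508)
B > C > A

Key insight: Entropy is maximized by uniform distributions and minimized by concentrated distributions.

- Uniform distributions have maximum entropy log₂(3) = 1.5850 bits
- The more "peaked" or concentrated a distribution, the lower its entropy

Entropies:
  H(A) = 0.5855 bits
  H(B) = 1.5850 bits
  H(C) = 1.5398 bits

Ranking: B > C > A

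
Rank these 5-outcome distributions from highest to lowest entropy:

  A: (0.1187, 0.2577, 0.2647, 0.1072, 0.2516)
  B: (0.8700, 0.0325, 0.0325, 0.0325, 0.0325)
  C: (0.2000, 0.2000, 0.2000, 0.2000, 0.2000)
C > A > B

Key insight: Entropy is maximized by uniform distributions and minimized by concentrated distributions.

- Uniform distributions have maximum entropy log₂(5) = 2.3219 bits
- The more "peaked" or concentrated a distribution, the lower its entropy

Entropies:
  H(A) = 2.2230 bits
  H(B) = 0.8174 bits
  H(C) = 2.3219 bits

Ranking: C > A > B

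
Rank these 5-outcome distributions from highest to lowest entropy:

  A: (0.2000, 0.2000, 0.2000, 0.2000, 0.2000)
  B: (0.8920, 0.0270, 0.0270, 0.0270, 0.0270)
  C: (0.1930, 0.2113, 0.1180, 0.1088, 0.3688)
A > C > B

Key insight: Entropy is maximized by uniform distributions and minimized by concentrated distributions.

- Uniform distributions have maximum entropy log₂(5) = 2.3219 bits
- The more "peaked" or concentrated a distribution, the lower its entropy

Entropies:
  H(A) = 2.3219 bits
  H(B) = 0.7099 bits
  H(C) = 2.1748 bits

Ranking: A > C > B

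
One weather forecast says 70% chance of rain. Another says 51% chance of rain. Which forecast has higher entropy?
51% forecast

Treat each forecast as a Bernoulli distribution. Binary entropy is maximized at p=0.5 and falls off symmetrically toward 0 or 1. The 51% forecast is closer to 50%, so it is more uncertain. H(70%) ≈ 0.881 bits, H(51%) ≈ 1.000 bits.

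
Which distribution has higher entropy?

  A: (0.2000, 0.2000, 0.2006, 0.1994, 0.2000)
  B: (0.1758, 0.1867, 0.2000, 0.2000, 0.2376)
A

Both distributions are close to uniform, making this a harder comparison.

H(A) = 2.3219 bits
H(B) = 2.3143 bits

The distribution closer to uniform has higher entropy.
Answer: A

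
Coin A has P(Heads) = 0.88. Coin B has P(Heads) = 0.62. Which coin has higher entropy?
B

For binary distributions, entropy is maximized at p=0.5 and decreases as p moves toward 0 or 1.

H(A) = H(0.88) = 0.5294 bits
H(B) = H(0.62) = 0.9580 bits

Distribution B (p=0.62) is closer to uniform (p=0.5), so it has higher entropy.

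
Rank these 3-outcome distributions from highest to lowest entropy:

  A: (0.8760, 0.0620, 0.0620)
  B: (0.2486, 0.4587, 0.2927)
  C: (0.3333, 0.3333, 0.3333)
C > B > A

Key insight: Entropy is maximized by uniform distributions and minimized by concentrated distributions.

- Uniform distributions have maximum entropy log₂(3) = 1.5850 bits
- The more "peaked" or concentrated a distribution, the lower its entropy

Entropies:
  H(A) = 0.6648 bits
  H(B) = 1.5337 bits
  H(C) = 1.5850 bits

Ranking: C > B > A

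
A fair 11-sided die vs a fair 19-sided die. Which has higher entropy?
19-sided die

Both are uniform distributions; for uniform over n outcomes, H = log₂(n). H(11-sided) = log₂(11) = 3.459 bits and H(19-sided) = log₂(19) = 4.248 bits. More outcomes in a uniform distribution means higher entropy.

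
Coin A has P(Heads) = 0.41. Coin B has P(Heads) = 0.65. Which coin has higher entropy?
A

For binary distributions, entropy is maximized at p=0.5 and decreases as p moves toward 0 or 1.

H(A) = H(0.41) = 0.9765 bits
H(B) = H(0.65) = 0.9341 bits

Distribution A (p=0.41) is closer to uniform (p=0.5), so it has higher entropy.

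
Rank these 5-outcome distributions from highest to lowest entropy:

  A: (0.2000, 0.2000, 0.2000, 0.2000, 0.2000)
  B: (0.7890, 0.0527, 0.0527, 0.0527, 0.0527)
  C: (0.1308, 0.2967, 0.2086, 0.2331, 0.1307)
A > C > B

Key insight: Entropy is maximized by uniform distributions and minimized by concentrated distributions.

- Uniform distributions have maximum entropy log₂(5) = 2.3219 bits
- The more "peaked" or concentrated a distribution, the lower its entropy

Entropies:
  H(A) = 2.3219 bits
  H(B) = 1.1654 bits
  H(C) = 2.2492 bits

Ranking: A > C > B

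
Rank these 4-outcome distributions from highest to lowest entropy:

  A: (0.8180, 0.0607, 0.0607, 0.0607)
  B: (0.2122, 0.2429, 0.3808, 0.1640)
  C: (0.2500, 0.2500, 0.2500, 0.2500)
C > B > A

Key insight: Entropy is maximized by uniform distributions and minimized by concentrated distributions.

- Uniform distributions have maximum entropy log₂(4) = 2.0000 bits
- The more "peaked" or concentrated a distribution, the lower its entropy

Entropies:
  H(A) = 0.9729 bits
  H(B) = 1.9287 bits
  H(C) = 2.0000 bits

Ranking: C > B > A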